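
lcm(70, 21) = 210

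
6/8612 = 3/4306 ≈ 0.000697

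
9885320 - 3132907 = 6752413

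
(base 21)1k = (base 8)51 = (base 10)41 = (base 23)1i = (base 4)221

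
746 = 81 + 665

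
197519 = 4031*49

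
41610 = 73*570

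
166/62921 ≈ 0.00264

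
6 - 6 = 0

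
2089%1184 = 905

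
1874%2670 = 1874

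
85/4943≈0.0172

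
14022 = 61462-47440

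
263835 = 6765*39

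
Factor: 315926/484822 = 419^1 * 643^(-1) = 419/643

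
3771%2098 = 1673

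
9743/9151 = 1+592/9151 ≈ 1.06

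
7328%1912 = 1592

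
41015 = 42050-1035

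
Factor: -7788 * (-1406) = 2^3 * 3^1 * 11^1 * 19^1 * 37^1 * 59^1 = 10949928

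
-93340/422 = -46670/211 ≈ -221.18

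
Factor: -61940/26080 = -1*2^(-3)*19^1 = -19/8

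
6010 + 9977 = 15987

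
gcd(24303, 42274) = 1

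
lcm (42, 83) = 3486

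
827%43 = 10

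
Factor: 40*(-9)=-1*2^3*3^2*5^1=-360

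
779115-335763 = 443352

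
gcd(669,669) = 669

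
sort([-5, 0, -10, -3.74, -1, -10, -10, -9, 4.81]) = [-10, -10, -10, -9, -5, -3.74, -1, 0, 4.81]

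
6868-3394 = 3474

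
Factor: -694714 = -1 * 2^1 * 97^1 * 3581^1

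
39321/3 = 13107 = 13107.00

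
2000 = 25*80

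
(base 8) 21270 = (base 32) 8lo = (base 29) age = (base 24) fa8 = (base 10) 8888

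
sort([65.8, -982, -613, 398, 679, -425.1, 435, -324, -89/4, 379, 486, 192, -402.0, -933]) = [-982, -933, -613, -425.1, -402.0, -324, -89/4, 65.8, 192, 379, 398, 435, 486, 679]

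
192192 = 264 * 728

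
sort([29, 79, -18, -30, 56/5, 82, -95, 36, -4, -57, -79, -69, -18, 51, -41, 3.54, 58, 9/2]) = [-95, -79, -69, -57, -41, -30, -18, -18, -4, 3.54, 9/2, 56/5, 29, 36, 51, 58, 79, 82]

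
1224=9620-8396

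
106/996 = 53/498 ≈ 0.106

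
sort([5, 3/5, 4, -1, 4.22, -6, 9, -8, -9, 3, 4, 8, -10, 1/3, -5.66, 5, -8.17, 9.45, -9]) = [-10, -9, -9, -8.17, -8, -6, -5.66, -1, 1/3, 3/5, 3, 4, 4, 4.22, 5, 5, 8, 9, 9.45]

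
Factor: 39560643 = 3^7*18089^1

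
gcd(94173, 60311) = 1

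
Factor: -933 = -1 * 3^1 * 311^1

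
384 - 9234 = -8850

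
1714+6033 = 7747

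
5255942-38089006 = -32833064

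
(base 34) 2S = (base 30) 36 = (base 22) 48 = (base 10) 96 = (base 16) 60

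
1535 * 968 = 1485880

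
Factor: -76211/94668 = -1 * 2^(-2) * 3^(-1) * 7^(-3) * 17^1 * 23^(-1) * 4483^1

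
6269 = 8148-1879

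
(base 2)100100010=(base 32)92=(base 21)dh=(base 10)290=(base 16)122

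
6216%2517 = 1182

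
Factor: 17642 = 2^1*8821^1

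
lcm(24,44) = 264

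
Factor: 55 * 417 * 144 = 2^4 * 3^3 * 5^1 * 11^1 * 139^1 = 3302640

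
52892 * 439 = 23219588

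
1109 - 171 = 938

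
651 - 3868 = -3217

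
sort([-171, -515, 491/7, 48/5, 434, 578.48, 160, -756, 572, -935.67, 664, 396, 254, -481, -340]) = [-935.67, -756, -515, -481, -340, -171, 48/5, 491/7, 160, 254, 396, 434, 572, 578.48, 664]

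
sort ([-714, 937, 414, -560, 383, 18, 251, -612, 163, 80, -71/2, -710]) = [-714, -710, -612, -560, -71/2, 18, 80, 163, 251, 383, 414, 937]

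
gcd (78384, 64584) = 552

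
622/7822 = 311/3911 ≈ 0.0795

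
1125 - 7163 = -6038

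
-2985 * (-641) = 1913385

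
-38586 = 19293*(-2)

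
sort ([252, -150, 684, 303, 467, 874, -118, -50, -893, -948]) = [-948, -893, -150, -118, -50, 252, 303, 467, 684, 874]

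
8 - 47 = -39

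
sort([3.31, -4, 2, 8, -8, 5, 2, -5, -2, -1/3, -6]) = [-8, -6, -5, -4, -2, -1/3, 2, 2, 3.31, 5, 8]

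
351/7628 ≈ 0.0460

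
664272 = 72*9226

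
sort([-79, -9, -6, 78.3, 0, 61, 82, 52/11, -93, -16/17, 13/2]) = [-93, -79, -9, -6, -16/17, 0, 52/11, 13/2, 61, 78.3, 82]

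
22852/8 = 5713/2 = 2856.50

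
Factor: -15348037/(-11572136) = 2^(-3)*89^(-1)*1303^1*11779^1*16253^(-1)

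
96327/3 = 32109 = 32109.00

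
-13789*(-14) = 193046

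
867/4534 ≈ 0.191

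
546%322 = 224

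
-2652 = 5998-8650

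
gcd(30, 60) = 30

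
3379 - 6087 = -2708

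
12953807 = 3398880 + 9554927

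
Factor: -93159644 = -1*2^2*79^1*294809^1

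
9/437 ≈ 0.0206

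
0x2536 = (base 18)1b74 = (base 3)111001211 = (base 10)9526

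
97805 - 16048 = 81757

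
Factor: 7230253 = 17^1*425309^1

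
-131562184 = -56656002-74906182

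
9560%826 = 474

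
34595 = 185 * 187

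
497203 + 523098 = 1020301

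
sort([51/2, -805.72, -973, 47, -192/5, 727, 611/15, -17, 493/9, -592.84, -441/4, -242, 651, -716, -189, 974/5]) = [-973, -805.72, -716, -592.84, -242, -189, -441/4, -192/5, -17, 51/2, 611/15, 47, 493/9, 974/5, 651, 727]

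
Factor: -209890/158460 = -1*2^(-1)*3^(-1)*19^(-1)*151^1 = -151/114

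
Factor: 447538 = 2^1*7^1*13^1*2459^1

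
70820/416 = 170 + 25/104≈170.24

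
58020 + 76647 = 134667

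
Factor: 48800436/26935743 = 2^2*19^1*193^1*811^(-1)*1109^1*11071^(-1) = 16266812/8978581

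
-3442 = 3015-6457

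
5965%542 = 3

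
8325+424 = 8749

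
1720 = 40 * 43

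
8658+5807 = 14465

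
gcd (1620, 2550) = 30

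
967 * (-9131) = -8829677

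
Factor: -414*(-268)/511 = 2^3*3^2*7^(-1)*23^1*67^1*73^(-1) = 110952/511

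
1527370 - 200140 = 1327230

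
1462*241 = 352342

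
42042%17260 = 7522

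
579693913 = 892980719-313286806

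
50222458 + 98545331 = 148767789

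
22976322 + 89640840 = 112617162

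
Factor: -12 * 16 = -1 * 2^6 * 3^1 = -192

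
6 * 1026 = 6156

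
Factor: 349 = 349^1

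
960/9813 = 320/3271 ≈ 0.0978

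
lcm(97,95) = 9215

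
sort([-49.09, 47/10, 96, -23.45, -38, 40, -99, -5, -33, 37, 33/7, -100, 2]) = [-100, -99, -49.09, -38, -33, -23.45, -5, 2, 47/10, 33/7, 37, 40, 96]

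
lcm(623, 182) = 16198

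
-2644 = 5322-7966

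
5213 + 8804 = 14017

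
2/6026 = 1/3013 ≈ 0.000332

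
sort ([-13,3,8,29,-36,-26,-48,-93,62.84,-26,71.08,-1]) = [-93,-48,-36,-26,-26,-13,-1,3,8,29,62.84,71.08]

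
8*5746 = 45968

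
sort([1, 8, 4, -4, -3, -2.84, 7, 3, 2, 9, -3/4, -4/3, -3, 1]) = [-4, -3, -3, -2.84, -4/3, -3/4, 1, 1, 2, 3, 4, 7, 8, 9]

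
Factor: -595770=-1*2^1*3^1*5^1*7^1*2837^1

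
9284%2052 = 1076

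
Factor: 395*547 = 5^1*79^1*547^1 = 216065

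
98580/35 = 19716/7 ≈ 2816.57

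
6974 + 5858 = 12832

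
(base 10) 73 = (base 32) 29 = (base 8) 111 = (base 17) 45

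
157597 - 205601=-48004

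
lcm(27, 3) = 27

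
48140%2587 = 1574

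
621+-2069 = -1448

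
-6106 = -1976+-4130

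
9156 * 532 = 4870992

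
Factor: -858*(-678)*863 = 2^2*3^2*11^1*13^1*113^1*863^1 = 502027812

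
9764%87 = 20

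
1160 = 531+629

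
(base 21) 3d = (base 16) 4c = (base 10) 76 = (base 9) 84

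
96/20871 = 32/6957 ≈ 0.00460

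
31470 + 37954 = 69424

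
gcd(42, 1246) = 14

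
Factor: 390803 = 7^1*55829^1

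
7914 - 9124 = -1210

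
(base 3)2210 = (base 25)30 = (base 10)75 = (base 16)4b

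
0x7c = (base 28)4c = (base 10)124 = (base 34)3m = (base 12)a4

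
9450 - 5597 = 3853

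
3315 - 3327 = -12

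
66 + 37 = 103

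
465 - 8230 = -7765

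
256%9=4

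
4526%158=102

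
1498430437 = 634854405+863576032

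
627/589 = 1 + 2/31 ≈ 1.06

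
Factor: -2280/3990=-1*2^2*7^(-1)=-4/7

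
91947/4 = 22986 + 3/4 = 22986.75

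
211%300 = 211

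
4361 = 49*89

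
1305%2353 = 1305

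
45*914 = 41130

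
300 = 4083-3783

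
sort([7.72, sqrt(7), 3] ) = [sqrt(7), 3, 7.72] 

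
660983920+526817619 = 1187801539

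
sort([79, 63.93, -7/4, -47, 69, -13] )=[-47, -13, -7/4, 63.93, 69, 79] 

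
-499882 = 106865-606747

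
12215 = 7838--4377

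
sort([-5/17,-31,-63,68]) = [-63,-31,-5/17,68]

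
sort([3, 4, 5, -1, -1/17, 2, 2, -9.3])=[-9.3, -1, -1/17, 2, 2, 3, 4, 5]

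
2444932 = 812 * 3011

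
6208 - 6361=-153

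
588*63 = 37044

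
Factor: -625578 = -1 * 2^1 * 3^1 * 41^1 * 2543^1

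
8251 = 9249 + -998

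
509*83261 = 42379849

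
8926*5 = 44630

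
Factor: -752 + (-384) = -1 * 2^4 * 71^1 = -1136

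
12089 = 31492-19403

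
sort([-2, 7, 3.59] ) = [-2, 3.59, 7] 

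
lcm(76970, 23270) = 1000610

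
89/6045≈0.0147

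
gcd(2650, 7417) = 1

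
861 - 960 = -99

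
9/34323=3/11441 ≈ 0.000262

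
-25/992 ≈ -0.0252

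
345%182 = 163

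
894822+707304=1602126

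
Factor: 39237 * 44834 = 2^1 * 3^1 * 11^1 * 29^2 * 41^1 * 773^1 = 1759151658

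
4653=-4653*(-1)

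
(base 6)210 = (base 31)2g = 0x4e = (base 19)42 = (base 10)78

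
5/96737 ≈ 0.0000517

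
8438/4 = 2109+1/2 = 2109.50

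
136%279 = 136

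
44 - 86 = -42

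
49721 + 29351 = 79072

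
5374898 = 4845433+529465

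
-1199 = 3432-4631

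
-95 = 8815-8910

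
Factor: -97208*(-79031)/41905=2^3*5^(-1)*17^(-2)*419^1*79031^1=264911912/1445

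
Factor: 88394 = 2^1 * 193^1 * 229^1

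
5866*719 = 4217654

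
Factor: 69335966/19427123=2^1*7^1*4952569^1*19427123^ (-1) 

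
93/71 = 1 + 22/71≈1.31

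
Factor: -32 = -1*2^5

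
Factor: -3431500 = -1*2^2*5^3*6863^1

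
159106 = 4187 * 38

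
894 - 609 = 285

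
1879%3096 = 1879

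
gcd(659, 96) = 1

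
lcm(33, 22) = 66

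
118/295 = 2/5 = 0.40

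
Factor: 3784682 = 2^1*11^1*172031^1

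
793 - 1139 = -346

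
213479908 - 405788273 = -192308365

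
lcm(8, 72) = 72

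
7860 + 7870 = 15730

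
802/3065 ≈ 0.262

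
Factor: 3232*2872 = 2^8*101^1*359^1 = 9282304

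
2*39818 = 79636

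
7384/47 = 157 + 5/47 ≈ 157.11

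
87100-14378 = 72722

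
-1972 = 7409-9381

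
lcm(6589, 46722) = 513942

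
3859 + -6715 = -2856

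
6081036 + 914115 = 6995151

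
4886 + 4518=9404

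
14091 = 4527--9564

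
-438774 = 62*(-7077)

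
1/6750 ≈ 0.000148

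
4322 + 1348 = 5670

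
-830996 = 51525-882521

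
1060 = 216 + 844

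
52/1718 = 26/859 ≈ 0.0303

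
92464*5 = 462320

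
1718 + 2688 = 4406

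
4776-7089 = -2313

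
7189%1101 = 583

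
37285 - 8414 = 28871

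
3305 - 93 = 3212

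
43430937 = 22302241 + 21128696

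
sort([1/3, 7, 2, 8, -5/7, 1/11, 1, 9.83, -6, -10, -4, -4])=[-10, -6, -4, -4, -5/7, 1/11, 1/3, 1, 2, 7, 8, 9.83]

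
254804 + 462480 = 717284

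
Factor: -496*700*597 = -1*2^6*3^1*5^2*7^1*31^1*199^1 = -207278400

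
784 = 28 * 28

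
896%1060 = 896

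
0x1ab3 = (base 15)205a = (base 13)315a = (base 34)5v1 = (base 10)6835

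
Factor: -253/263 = -1*11^1*23^1*263^(-1)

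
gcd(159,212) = 53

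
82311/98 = 839 + 89/98 ≈ 839.91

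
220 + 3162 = 3382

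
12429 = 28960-16531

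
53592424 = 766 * 69964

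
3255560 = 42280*77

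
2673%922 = 829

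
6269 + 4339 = 10608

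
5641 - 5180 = 461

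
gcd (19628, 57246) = 14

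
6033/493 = 12 + 117/493 ≈ 12.24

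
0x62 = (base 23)46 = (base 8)142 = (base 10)98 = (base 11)8a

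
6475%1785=1120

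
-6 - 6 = -12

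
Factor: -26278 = -1*2^1*7^1*1877^1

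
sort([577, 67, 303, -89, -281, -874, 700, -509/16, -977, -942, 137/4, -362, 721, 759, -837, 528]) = [-977, -942, -874, -837, -362, -281, -89, -509/16, 137/4, 67, 303, 528, 577, 700, 721, 759]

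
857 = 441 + 416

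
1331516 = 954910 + 376606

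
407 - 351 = 56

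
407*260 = 105820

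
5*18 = 90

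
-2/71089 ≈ -0.0000281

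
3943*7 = 27601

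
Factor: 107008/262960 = 2^5 * 5^(-1) * 11^1 * 173^(-1) = 352/865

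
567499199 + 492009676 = 1059508875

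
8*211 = 1688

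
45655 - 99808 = -54153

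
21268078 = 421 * 50518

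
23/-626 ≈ -0.0367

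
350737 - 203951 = 146786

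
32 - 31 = 1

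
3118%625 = 618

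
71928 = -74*(-972)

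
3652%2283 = 1369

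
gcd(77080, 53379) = 1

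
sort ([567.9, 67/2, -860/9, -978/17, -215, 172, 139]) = [-215, -860/9, -978/17, 67/2, 139, 172, 567.9]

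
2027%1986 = 41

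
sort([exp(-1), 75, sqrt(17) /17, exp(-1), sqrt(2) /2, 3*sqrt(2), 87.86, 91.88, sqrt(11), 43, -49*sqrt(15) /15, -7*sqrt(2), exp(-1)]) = [-49*sqrt(15) /15, -7*sqrt(2), sqrt(17) /17, exp(-1), exp(-1), exp(-1), sqrt(2) /2, sqrt(11), 3*sqrt(2), 43, 75, 87.86, 91.88]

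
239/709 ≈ 0.337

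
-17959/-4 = 4489 + 3/4 = 4489.75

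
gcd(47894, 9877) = 7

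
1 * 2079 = 2079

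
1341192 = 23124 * 58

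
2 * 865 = 1730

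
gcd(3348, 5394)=186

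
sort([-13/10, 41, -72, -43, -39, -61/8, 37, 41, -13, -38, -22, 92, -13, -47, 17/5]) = [-72, -47, -43, -39, -38, -22, -13, -13, -61/8, -13/10, 17/5, 37, 41, 41, 92]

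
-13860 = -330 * 42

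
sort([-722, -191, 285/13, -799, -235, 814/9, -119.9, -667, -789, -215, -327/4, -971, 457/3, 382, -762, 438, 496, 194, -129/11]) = [-971, -799, -789, -762, -722, -667, -235, -215, -191, -119.9, -327/4, -129/11, 285/13, 814/9, 457/3, 194, 382, 438, 496]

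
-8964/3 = -2988 = -2988.00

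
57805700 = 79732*725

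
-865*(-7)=6055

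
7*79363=555541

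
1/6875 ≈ 0.000145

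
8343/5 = 1668 + 3/5 = 1668.60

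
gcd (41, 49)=1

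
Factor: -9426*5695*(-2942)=2^2*3^1*5^1*17^1*67^1*1471^1*1571^1=157929707940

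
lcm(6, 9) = 18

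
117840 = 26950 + 90890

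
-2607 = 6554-9161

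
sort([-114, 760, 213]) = [-114, 213, 760]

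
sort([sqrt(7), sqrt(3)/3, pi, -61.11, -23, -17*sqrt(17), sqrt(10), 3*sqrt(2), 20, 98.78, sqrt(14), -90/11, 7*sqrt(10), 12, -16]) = [-17*sqrt(17), -61.11, -23, -16, -90/11, sqrt(3)/3, sqrt(7), pi, sqrt(10), sqrt(14), 3*sqrt(2), 12, 20, 7*sqrt(10), 98.78]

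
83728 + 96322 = 180050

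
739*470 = 347330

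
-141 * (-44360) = 6254760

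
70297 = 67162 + 3135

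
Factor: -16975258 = -1*2^1*307^1*27647^1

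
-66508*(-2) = 133016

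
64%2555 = 64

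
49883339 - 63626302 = -13742963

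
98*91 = 8918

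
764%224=92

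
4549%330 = 259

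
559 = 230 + 329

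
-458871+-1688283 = -2147154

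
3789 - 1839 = 1950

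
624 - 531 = 93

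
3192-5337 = -2145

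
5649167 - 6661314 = -1012147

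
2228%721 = 65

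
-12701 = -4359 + -8342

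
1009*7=7063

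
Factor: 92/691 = 2^2 * 23^1 * 691^ (-1)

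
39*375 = 14625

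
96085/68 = 1413+1/68 ≈ 1413.01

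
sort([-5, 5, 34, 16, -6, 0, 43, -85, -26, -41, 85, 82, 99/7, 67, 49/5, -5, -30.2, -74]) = [-85, -74, -41, -30.2, -26, -6, -5, -5, 0, 5, 49/5, 99/7, 16, 34, 43, 67, 82, 85]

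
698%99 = 5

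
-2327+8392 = 6065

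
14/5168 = 7/2584≈0.00271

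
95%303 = 95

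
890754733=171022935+719731798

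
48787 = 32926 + 15861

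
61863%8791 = 326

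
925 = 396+529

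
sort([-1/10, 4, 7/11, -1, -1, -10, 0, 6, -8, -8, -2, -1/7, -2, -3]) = [-10, -8, -8, -3, -2, -2, -1, -1, -1/7, -1/10, 0, 7/11, 4, 6]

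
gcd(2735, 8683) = 1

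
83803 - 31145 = 52658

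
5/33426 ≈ 0.000150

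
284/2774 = 142/1387 ≈ 0.102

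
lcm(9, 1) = 9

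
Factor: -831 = -1 * 3^1 * 277^1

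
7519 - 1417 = 6102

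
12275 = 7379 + 4896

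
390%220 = 170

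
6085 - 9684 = -3599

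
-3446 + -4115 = -7561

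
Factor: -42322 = -1 * 2^1 * 7^1 * 3023^1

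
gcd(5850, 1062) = 18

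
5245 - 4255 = 990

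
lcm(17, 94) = 1598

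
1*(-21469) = -21469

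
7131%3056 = 1019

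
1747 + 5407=7154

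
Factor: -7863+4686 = -1*3^2*353^1 = -3177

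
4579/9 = 508 + 7/9≈508.78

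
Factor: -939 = -1*3^1*313^1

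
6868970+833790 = 7702760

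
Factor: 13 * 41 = 13^1 * 41^1 = 533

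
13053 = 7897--5156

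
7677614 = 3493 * 2198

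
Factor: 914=2^1*457^1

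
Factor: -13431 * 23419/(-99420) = 2^(-2) * 5^(-1) * 11^3 * 37^1 * 1657^(-1) * 2129^1 = 104846863/33140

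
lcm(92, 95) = 8740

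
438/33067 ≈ 0.0132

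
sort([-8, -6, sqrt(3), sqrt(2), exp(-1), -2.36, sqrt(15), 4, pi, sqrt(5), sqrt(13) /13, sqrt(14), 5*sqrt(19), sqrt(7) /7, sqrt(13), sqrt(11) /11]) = [-8, -6, -2.36, sqrt(13) /13, sqrt(11) /11, exp(-1), sqrt(7) /7, sqrt(2), sqrt(3), sqrt(5), pi, sqrt(13), sqrt(14), sqrt(15), 4, 5*sqrt(19)]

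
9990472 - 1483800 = 8506672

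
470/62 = 7 + 18/31 ≈ 7.58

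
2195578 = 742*2959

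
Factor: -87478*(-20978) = 2^2*17^1*191^1*229^1*617^1 = 1835113484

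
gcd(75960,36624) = 24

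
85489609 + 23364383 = 108853992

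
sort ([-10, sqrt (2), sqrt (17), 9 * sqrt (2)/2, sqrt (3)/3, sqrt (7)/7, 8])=[-10, sqrt (7)/7, sqrt (3)/3, sqrt (2), sqrt (17), 9 * sqrt (2)/2, 8]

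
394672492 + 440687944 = 835360436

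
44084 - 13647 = 30437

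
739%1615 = 739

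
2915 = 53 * 55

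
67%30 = 7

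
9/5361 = 3/1787 ≈ 0.00168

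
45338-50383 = -5045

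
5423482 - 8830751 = -3407269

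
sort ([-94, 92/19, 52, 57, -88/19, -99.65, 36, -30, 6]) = [-99.65, -94, -30, -88/19, 92/19, 6, 36, 52, 57]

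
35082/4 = 8770 + 1/2 = 8770.50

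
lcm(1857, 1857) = 1857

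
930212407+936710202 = 1866922609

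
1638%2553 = 1638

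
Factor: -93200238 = -1 * 2^1 * 3^2 * 5177791^1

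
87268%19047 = 11080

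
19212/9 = 6404/3 ≈ 2134.67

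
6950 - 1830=5120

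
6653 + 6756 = 13409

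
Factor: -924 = -1*2^2*3^1*7^1*11^1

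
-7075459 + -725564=-7801023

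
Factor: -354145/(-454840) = 2^(-3) * 11^1 * 47^1 * 83^(-1) = 517/664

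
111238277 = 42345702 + 68892575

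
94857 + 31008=125865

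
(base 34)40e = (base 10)4638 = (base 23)8hf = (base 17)g0e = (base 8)11036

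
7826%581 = 273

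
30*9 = 270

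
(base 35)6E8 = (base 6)100200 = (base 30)8LI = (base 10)7848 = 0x1EA8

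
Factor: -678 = -1 * 2^1 * 3^1 * 113^1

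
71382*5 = 356910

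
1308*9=11772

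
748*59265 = 44330220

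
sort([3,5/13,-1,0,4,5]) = [-1,0,5/13,3,4,5]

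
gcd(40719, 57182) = 1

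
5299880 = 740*7162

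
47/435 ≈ 0.108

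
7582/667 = 11+245/667≈11.37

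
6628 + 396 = 7024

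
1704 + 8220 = 9924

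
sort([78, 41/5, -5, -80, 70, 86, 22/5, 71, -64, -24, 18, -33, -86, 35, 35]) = [-86, -80, -64, -33, -24, -5, 22/5, 41/5, 18, 35, 35, 70, 71, 78, 86]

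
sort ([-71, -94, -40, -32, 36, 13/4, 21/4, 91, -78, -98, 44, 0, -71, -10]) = [-98, -94, -78, -71, -71, -40, -32, -10, 0, 13/4, 21/4, 36, 44, 91]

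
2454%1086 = 282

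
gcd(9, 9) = 9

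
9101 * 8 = 72808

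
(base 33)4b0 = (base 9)6423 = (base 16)126f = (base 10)4719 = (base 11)3600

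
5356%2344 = 668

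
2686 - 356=2330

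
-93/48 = -1 - 15/16 ≈ -1.94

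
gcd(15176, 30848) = 8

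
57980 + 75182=133162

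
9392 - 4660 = 4732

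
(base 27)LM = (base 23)12E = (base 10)589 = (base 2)1001001101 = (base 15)294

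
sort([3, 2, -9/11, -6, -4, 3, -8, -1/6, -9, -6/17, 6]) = [-9, -8, -6, -4, -9/11, -6/17, -1/6, 2, 3, 3, 6]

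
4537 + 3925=8462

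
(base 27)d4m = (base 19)17bc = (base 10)9607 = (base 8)22607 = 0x2587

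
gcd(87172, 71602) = 2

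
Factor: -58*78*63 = -1*2^2*3^3*7^1*13^1*29^1 = -285012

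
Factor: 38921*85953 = 3^1*7^1*4093^1*38921^1 = 3345376713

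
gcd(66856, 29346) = 2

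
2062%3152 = 2062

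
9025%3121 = 2783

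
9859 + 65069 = 74928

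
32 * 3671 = 117472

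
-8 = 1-9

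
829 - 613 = 216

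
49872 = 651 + 49221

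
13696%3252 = 688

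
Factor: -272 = -1*2^4*17^1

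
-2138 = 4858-6996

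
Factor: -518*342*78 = -1*2^3*3^3*7^1*13^1*19^1*37^1 = -13818168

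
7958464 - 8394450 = -435986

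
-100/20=-5=-5.00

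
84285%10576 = 10253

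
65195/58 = 1124 + 3/58 ≈ 1124.05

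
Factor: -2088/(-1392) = 2^(-1)*3^1 = 3/2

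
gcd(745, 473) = 1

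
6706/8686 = 3353/4343 ≈ 0.772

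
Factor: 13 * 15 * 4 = 2^2 * 3^1 * 5^1 * 13^1 = 780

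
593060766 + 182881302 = 775942068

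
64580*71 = 4585180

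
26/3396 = 13/1698 ≈ 0.00766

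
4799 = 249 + 4550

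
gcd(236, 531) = 59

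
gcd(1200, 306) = 6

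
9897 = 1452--8445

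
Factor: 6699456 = 2^6 * 3^3 * 3877^1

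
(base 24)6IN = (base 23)791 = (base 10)3911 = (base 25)66B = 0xF47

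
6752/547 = 12 + 188/547 ≈ 12.34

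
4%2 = 0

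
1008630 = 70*14409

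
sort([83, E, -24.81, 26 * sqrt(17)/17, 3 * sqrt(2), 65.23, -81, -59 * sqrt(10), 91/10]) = [-59 * sqrt(10), -81, -24.81, E, 3 * sqrt(2), 26 * sqrt(17)/17, 91/10, 65.23, 83]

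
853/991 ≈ 0.861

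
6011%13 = 5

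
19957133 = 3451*5783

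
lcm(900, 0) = 0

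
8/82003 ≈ 0.0000976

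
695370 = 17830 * 39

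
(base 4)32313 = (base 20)27b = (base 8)1667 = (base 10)951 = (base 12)673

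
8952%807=75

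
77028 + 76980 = 154008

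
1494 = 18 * 83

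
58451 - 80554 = -22103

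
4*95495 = 381980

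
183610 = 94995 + 88615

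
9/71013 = 3/23671≈0.000127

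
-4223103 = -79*53457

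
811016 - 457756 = 353260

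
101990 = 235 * 434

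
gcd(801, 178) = 89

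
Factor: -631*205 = -1*5^1*41^1*631^1 = -129355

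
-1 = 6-7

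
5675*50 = 283750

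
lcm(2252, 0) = 0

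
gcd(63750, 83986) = 2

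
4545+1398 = 5943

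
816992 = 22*37136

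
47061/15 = 3137 + 2/5 = 3137.40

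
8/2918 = 4/1459≈0.00274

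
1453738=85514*17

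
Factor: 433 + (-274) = 3^1 * 53^1 = 159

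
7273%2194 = 691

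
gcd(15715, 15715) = 15715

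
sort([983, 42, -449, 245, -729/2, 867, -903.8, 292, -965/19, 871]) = [-903.8, -449, -729/2, -965/19, 42, 245, 292, 867, 871, 983]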